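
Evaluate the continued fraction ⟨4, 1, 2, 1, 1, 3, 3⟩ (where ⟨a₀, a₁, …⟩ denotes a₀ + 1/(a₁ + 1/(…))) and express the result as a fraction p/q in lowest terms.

387/82

Start with 3.
3 + 1/(3/1) = 3 + 1/3 = 10/3
1 + 1/(10/3) = 1 + 3/10 = 13/10
1 + 1/(13/10) = 1 + 10/13 = 23/13
2 + 1/(23/13) = 2 + 13/23 = 59/23
1 + 1/(59/23) = 1 + 23/59 = 82/59
4 + 1/(82/59) = 4 + 59/82 = 387/82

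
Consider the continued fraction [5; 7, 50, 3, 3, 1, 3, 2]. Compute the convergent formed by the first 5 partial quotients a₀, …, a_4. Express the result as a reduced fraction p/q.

Build up convergents one term at a time:
a_0 = 5: 5/1
a_1 = 7: 36/7
a_2 = 50: 1805/351
a_3 = 3: 5451/1060
a_4 = 3: 18158/3531

18158/3531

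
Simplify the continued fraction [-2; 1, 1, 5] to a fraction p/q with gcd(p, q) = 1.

-16/11

Starting at the tail and folding back:
Start with 5.
1 + 1/(5/1) = 1 + 1/5 = 6/5
1 + 1/(6/5) = 1 + 5/6 = 11/6
-2 + 1/(11/6) = -2 + 6/11 = -16/11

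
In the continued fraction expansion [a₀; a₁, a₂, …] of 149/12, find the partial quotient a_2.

2

Apply division with remainder until the remainder is 0:
⌊149/12⌋ = 12, remainder 5
⌊12/5⌋ = 2, remainder 2
⌊5/2⌋ = 2, remainder 1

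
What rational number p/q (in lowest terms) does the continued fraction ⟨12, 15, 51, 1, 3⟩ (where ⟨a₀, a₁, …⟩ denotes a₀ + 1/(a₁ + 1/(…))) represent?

37515/3109

Compute successive convergents:
a_0 = 12: 12/1
a_1 = 15: 181/15
a_2 = 51: 9243/766
a_3 = 1: 9424/781
a_4 = 3: 37515/3109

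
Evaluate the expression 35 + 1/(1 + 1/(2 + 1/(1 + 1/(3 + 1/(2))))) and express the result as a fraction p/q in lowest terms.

Start with 2.
3 + 1/(2/1) = 3 + 1/2 = 7/2
1 + 1/(7/2) = 1 + 2/7 = 9/7
2 + 1/(9/7) = 2 + 7/9 = 25/9
1 + 1/(25/9) = 1 + 9/25 = 34/25
35 + 1/(34/25) = 35 + 25/34 = 1215/34

1215/34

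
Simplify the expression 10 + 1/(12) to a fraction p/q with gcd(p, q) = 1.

a_0 = 10: 10/1
a_1 = 12: 121/12

121/12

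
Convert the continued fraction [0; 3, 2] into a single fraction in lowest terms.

a_0 = 0: 0/1
a_1 = 3: 1/3
a_2 = 2: 2/7

2/7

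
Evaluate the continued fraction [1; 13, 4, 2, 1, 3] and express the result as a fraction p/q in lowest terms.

Start with 3.
1 + 1/(3/1) = 1 + 1/3 = 4/3
2 + 1/(4/3) = 2 + 3/4 = 11/4
4 + 1/(11/4) = 4 + 4/11 = 48/11
13 + 1/(48/11) = 13 + 11/48 = 635/48
1 + 1/(635/48) = 1 + 48/635 = 683/635

683/635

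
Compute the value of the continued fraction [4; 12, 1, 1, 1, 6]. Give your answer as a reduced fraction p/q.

1032/253

Start with 6.
1 + 1/(6/1) = 1 + 1/6 = 7/6
1 + 1/(7/6) = 1 + 6/7 = 13/7
1 + 1/(13/7) = 1 + 7/13 = 20/13
12 + 1/(20/13) = 12 + 13/20 = 253/20
4 + 1/(253/20) = 4 + 20/253 = 1032/253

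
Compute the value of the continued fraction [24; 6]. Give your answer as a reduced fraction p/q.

Start with 6.
24 + 1/(6/1) = 24 + 1/6 = 145/6

145/6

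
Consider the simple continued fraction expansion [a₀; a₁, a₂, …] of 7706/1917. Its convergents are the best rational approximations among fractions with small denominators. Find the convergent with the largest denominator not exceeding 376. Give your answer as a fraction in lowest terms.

List convergents until the denominator exceeds the bound:
a_0 = 4: 4/1  (≤ bound)
a_1 = 50: 201/50  (≤ bound)
a_2 = 2: 406/101  (≤ bound)
a_3 = 4: 1825/454  (> 376, stop)

406/101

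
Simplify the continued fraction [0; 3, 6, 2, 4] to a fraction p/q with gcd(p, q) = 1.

a_0 = 0: 0/1
a_1 = 3: 1/3
a_2 = 6: 6/19
a_3 = 2: 13/41
a_4 = 4: 58/183

58/183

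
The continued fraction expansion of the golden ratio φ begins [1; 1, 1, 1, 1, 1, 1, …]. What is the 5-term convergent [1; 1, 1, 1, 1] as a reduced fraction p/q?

8/5

Start with 1.
1 + 1/(1/1) = 1 + 1/1 = 2/1
1 + 1/(2/1) = 1 + 1/2 = 3/2
1 + 1/(3/2) = 1 + 2/3 = 5/3
1 + 1/(5/3) = 1 + 3/5 = 8/5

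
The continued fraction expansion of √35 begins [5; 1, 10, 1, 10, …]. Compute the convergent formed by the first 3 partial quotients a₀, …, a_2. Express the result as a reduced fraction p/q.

Build up convergents one term at a time:
a_0 = 5: 5/1
a_1 = 1: 6/1
a_2 = 10: 65/11

65/11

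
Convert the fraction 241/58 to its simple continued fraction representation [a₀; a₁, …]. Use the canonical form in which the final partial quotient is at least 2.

[4; 6, 2, 4]

⌊241/58⌋ = 4, remainder 9
⌊58/9⌋ = 6, remainder 4
⌊9/4⌋ = 2, remainder 1
⌊4/1⌋ = 4, remainder 0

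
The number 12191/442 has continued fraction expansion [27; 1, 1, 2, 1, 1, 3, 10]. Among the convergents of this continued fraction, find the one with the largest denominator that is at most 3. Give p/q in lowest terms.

55/2

a_0 = 27: 27/1  (≤ bound)
a_1 = 1: 28/1  (≤ bound)
a_2 = 1: 55/2  (≤ bound)
a_3 = 2: 138/5  (> 3, stop)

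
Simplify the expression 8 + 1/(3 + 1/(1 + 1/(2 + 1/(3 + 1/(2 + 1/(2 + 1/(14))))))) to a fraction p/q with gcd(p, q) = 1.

Start with 14.
2 + 1/(14/1) = 2 + 1/14 = 29/14
2 + 1/(29/14) = 2 + 14/29 = 72/29
3 + 1/(72/29) = 3 + 29/72 = 245/72
2 + 1/(245/72) = 2 + 72/245 = 562/245
1 + 1/(562/245) = 1 + 245/562 = 807/562
3 + 1/(807/562) = 3 + 562/807 = 2983/807
8 + 1/(2983/807) = 8 + 807/2983 = 24671/2983

24671/2983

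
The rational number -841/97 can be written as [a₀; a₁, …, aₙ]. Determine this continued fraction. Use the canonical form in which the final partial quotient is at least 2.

[-9; 3, 32]

-841 ÷ 97 → quotient -9, remainder 32
97 ÷ 32 → quotient 3, remainder 1
32 ÷ 1 → quotient 32, remainder 0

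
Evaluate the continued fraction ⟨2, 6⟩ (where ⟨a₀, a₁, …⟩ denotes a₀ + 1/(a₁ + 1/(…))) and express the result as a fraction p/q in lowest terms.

Work from the innermost term outward:
Start with 6.
2 + 1/(6/1) = 2 + 1/6 = 13/6

13/6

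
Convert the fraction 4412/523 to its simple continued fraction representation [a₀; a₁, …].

Run the Euclidean algorithm, recording each quotient:
⌊4412/523⌋ = 8, remainder 228
⌊523/228⌋ = 2, remainder 67
⌊228/67⌋ = 3, remainder 27
⌊67/27⌋ = 2, remainder 13
⌊27/13⌋ = 2, remainder 1
⌊13/1⌋ = 13, remainder 0

[8; 2, 3, 2, 2, 13]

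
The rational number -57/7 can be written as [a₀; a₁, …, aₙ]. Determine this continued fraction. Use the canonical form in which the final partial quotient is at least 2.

Run the Euclidean algorithm, recording each quotient:
-57 = -9·7 + 6, so a_0 = -9
7 = 1·6 + 1, so a_1 = 1
6 = 6·1 + 0, so a_2 = 6

[-9; 1, 6]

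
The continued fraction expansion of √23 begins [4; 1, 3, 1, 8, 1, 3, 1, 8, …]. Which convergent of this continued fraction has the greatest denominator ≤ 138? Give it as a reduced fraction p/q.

a_0 = 4: 4/1  (≤ bound)
a_1 = 1: 5/1  (≤ bound)
a_2 = 3: 19/4  (≤ bound)
a_3 = 1: 24/5  (≤ bound)
a_4 = 8: 211/44  (≤ bound)
a_5 = 1: 235/49  (≤ bound)
a_6 = 3: 916/191  (> 138, stop)

235/49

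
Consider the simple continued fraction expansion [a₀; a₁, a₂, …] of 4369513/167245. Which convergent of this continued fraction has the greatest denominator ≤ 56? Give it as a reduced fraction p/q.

209/8

a_0 = 26: 26/1  (≤ bound)
a_1 = 7: 183/7  (≤ bound)
a_2 = 1: 209/8  (≤ bound)
a_3 = 10: 2273/87  (> 56, stop)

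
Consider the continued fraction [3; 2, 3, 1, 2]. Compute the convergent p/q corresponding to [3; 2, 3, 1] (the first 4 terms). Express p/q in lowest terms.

Start with 1.
3 + 1/(1/1) = 3 + 1/1 = 4/1
2 + 1/(4/1) = 2 + 1/4 = 9/4
3 + 1/(9/4) = 3 + 4/9 = 31/9

31/9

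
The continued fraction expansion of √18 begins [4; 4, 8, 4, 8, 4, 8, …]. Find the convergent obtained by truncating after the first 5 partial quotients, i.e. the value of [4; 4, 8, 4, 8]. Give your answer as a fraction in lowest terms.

a_0 = 4: 4/1
a_1 = 4: 17/4
a_2 = 8: 140/33
a_3 = 4: 577/136
a_4 = 8: 4756/1121

4756/1121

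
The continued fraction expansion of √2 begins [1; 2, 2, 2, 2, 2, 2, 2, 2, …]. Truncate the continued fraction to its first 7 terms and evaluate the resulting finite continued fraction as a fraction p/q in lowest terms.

a_0 = 1: 1/1
a_1 = 2: 3/2
a_2 = 2: 7/5
a_3 = 2: 17/12
a_4 = 2: 41/29
a_5 = 2: 99/70
a_6 = 2: 239/169

239/169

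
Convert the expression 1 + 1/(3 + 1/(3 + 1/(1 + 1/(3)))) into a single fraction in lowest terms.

a_0 = 1: 1/1
a_1 = 3: 4/3
a_2 = 3: 13/10
a_3 = 1: 17/13
a_4 = 3: 64/49

64/49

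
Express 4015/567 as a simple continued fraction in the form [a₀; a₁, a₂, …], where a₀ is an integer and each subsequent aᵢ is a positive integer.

[7; 12, 3, 15]

Apply division with remainder until the remainder is 0:
4015 ÷ 567 → quotient 7, remainder 46
567 ÷ 46 → quotient 12, remainder 15
46 ÷ 15 → quotient 3, remainder 1
15 ÷ 1 → quotient 15, remainder 0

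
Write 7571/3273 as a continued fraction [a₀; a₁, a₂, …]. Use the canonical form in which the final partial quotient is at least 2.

[2; 3, 5, 5, 1, 1, 1, 11]

7571 ÷ 3273 → quotient 2, remainder 1025
3273 ÷ 1025 → quotient 3, remainder 198
1025 ÷ 198 → quotient 5, remainder 35
198 ÷ 35 → quotient 5, remainder 23
35 ÷ 23 → quotient 1, remainder 12
23 ÷ 12 → quotient 1, remainder 11
12 ÷ 11 → quotient 1, remainder 1
11 ÷ 1 → quotient 11, remainder 0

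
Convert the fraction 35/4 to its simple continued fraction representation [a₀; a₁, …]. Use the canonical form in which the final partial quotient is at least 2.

[8; 1, 3]

Apply division with remainder until the remainder is 0:
⌊35/4⌋ = 8, remainder 3
⌊4/3⌋ = 1, remainder 1
⌊3/1⌋ = 3, remainder 0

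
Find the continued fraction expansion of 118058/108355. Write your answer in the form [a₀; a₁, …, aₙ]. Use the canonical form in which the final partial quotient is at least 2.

⌊118058/108355⌋ = 1, remainder 9703
⌊108355/9703⌋ = 11, remainder 1622
⌊9703/1622⌋ = 5, remainder 1593
⌊1622/1593⌋ = 1, remainder 29
⌊1593/29⌋ = 54, remainder 27
⌊29/27⌋ = 1, remainder 2
⌊27/2⌋ = 13, remainder 1
⌊2/1⌋ = 2, remainder 0

[1; 11, 5, 1, 54, 1, 13, 2]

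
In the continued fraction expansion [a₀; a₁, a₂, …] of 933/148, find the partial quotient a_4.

6

933 = 6·148 + 45, so a_0 = 6
148 = 3·45 + 13, so a_1 = 3
45 = 3·13 + 6, so a_2 = 3
13 = 2·6 + 1, so a_3 = 2
6 = 6·1 + 0, so a_4 = 6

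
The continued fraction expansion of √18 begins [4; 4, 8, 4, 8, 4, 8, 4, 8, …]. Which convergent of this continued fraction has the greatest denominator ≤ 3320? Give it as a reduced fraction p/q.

List convergents until the denominator exceeds the bound:
a_0 = 4: 4/1  (≤ bound)
a_1 = 4: 17/4  (≤ bound)
a_2 = 8: 140/33  (≤ bound)
a_3 = 4: 577/136  (≤ bound)
a_4 = 8: 4756/1121  (≤ bound)
a_5 = 4: 19601/4620  (> 3320, stop)

4756/1121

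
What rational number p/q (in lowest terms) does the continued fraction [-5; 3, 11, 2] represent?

-332/71

a_0 = -5: -5/1
a_1 = 3: -14/3
a_2 = 11: -159/34
a_3 = 2: -332/71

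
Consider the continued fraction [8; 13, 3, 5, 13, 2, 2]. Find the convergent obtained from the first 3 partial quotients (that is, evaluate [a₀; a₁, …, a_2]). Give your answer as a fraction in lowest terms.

Collapse the nested fraction from the inside out:
Start with 3.
13 + 1/(3/1) = 13 + 1/3 = 40/3
8 + 1/(40/3) = 8 + 3/40 = 323/40

323/40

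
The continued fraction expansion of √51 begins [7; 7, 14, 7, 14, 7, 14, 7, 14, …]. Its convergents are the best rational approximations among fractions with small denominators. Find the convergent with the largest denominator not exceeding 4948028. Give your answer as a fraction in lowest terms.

7068593/989801

List convergents until the denominator exceeds the bound:
a_0 = 7: 7/1  (≤ bound)
a_1 = 7: 50/7  (≤ bound)
a_2 = 14: 707/99  (≤ bound)
a_3 = 7: 4999/700  (≤ bound)
a_4 = 14: 70693/9899  (≤ bound)
a_5 = 7: 499850/69993  (≤ bound)
a_6 = 14: 7068593/989801  (≤ bound)
a_7 = 7: 49980001/6998600  (> 4948028, stop)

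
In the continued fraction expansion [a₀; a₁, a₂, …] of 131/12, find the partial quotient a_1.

1

Repeatedly divide and take the remainder:
⌊131/12⌋ = 10, remainder 11
⌊12/11⌋ = 1, remainder 1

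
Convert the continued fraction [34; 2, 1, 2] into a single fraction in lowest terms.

275/8

Collapse the nested fraction from the inside out:
Start with 2.
1 + 1/(2/1) = 1 + 1/2 = 3/2
2 + 1/(3/2) = 2 + 2/3 = 8/3
34 + 1/(8/3) = 34 + 3/8 = 275/8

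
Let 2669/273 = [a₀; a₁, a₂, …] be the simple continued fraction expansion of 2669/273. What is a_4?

9

Repeatedly divide and take the remainder:
2669 ÷ 273 → quotient 9, remainder 212
273 ÷ 212 → quotient 1, remainder 61
212 ÷ 61 → quotient 3, remainder 29
61 ÷ 29 → quotient 2, remainder 3
29 ÷ 3 → quotient 9, remainder 2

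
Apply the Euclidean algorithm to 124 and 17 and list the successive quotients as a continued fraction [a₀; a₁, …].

⌊124/17⌋ = 7, remainder 5
⌊17/5⌋ = 3, remainder 2
⌊5/2⌋ = 2, remainder 1
⌊2/1⌋ = 2, remainder 0

[7; 3, 2, 2]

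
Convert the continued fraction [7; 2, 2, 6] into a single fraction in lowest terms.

237/32

Build up convergents one term at a time:
a_0 = 7: 7/1
a_1 = 2: 15/2
a_2 = 2: 37/5
a_3 = 6: 237/32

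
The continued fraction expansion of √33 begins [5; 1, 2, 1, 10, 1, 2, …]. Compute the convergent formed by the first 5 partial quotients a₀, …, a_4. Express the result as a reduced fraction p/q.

247/43

Start with 10.
1 + 1/(10/1) = 1 + 1/10 = 11/10
2 + 1/(11/10) = 2 + 10/11 = 32/11
1 + 1/(32/11) = 1 + 11/32 = 43/32
5 + 1/(43/32) = 5 + 32/43 = 247/43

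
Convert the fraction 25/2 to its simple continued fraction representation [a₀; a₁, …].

25 = 12·2 + 1, so a_0 = 12
2 = 2·1 + 0, so a_1 = 2

[12; 2]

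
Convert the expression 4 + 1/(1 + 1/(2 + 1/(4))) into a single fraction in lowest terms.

61/13

Start with 4.
2 + 1/(4/1) = 2 + 1/4 = 9/4
1 + 1/(9/4) = 1 + 4/9 = 13/9
4 + 1/(13/9) = 4 + 9/13 = 61/13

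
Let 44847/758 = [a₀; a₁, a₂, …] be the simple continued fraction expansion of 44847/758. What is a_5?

44847 = 59·758 + 125, so a_0 = 59
758 = 6·125 + 8, so a_1 = 6
125 = 15·8 + 5, so a_2 = 15
8 = 1·5 + 3, so a_3 = 1
5 = 1·3 + 2, so a_4 = 1
3 = 1·2 + 1, so a_5 = 1

1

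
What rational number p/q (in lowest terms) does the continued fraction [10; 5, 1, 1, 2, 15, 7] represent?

Starting at the tail and folding back:
Start with 7.
15 + 1/(7/1) = 15 + 1/7 = 106/7
2 + 1/(106/7) = 2 + 7/106 = 219/106
1 + 1/(219/106) = 1 + 106/219 = 325/219
1 + 1/(325/219) = 1 + 219/325 = 544/325
5 + 1/(544/325) = 5 + 325/544 = 3045/544
10 + 1/(3045/544) = 10 + 544/3045 = 30994/3045

30994/3045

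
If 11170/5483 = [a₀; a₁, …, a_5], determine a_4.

11170 = 2·5483 + 204, so a_0 = 2
5483 = 26·204 + 179, so a_1 = 26
204 = 1·179 + 25, so a_2 = 1
179 = 7·25 + 4, so a_3 = 7
25 = 6·4 + 1, so a_4 = 6

6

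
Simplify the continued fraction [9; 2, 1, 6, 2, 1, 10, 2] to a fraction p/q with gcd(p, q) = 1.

Build up convergents one term at a time:
a_0 = 9: 9/1
a_1 = 2: 19/2
a_2 = 1: 28/3
a_3 = 6: 187/20
a_4 = 2: 402/43
a_5 = 1: 589/63
a_6 = 10: 6292/673
a_7 = 2: 13173/1409

13173/1409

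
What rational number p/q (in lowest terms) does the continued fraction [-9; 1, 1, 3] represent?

Start with 3.
1 + 1/(3/1) = 1 + 1/3 = 4/3
1 + 1/(4/3) = 1 + 3/4 = 7/4
-9 + 1/(7/4) = -9 + 4/7 = -59/7

-59/7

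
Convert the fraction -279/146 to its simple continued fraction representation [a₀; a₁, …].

⌊-279/146⌋ = -2, remainder 13
⌊146/13⌋ = 11, remainder 3
⌊13/3⌋ = 4, remainder 1
⌊3/1⌋ = 3, remainder 0

[-2; 11, 4, 3]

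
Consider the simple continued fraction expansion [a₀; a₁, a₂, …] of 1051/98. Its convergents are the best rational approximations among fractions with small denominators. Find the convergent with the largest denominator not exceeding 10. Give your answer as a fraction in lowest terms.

75/7

List convergents until the denominator exceeds the bound:
a_0 = 10: 10/1  (≤ bound)
a_1 = 1: 11/1  (≤ bound)
a_2 = 2: 32/3  (≤ bound)
a_3 = 1: 43/4  (≤ bound)
a_4 = 1: 75/7  (≤ bound)
a_5 = 1: 118/11  (> 10, stop)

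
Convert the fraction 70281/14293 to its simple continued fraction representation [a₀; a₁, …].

[4; 1, 11, 13, 1, 13, 6]

70281 ÷ 14293 → quotient 4, remainder 13109
14293 ÷ 13109 → quotient 1, remainder 1184
13109 ÷ 1184 → quotient 11, remainder 85
1184 ÷ 85 → quotient 13, remainder 79
85 ÷ 79 → quotient 1, remainder 6
79 ÷ 6 → quotient 13, remainder 1
6 ÷ 1 → quotient 6, remainder 0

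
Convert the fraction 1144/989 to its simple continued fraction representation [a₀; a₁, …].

1144 = 1·989 + 155, so a_0 = 1
989 = 6·155 + 59, so a_1 = 6
155 = 2·59 + 37, so a_2 = 2
59 = 1·37 + 22, so a_3 = 1
37 = 1·22 + 15, so a_4 = 1
22 = 1·15 + 7, so a_5 = 1
15 = 2·7 + 1, so a_6 = 2
7 = 7·1 + 0, so a_7 = 7

[1; 6, 2, 1, 1, 1, 2, 7]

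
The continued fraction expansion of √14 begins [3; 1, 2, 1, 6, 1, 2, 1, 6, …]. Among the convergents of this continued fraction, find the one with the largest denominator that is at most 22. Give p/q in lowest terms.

15/4

List convergents until the denominator exceeds the bound:
a_0 = 3: 3/1  (≤ bound)
a_1 = 1: 4/1  (≤ bound)
a_2 = 2: 11/3  (≤ bound)
a_3 = 1: 15/4  (≤ bound)
a_4 = 6: 101/27  (> 22, stop)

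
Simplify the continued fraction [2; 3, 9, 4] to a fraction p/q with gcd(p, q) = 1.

267/115

Start with 4.
9 + 1/(4/1) = 9 + 1/4 = 37/4
3 + 1/(37/4) = 3 + 4/37 = 115/37
2 + 1/(115/37) = 2 + 37/115 = 267/115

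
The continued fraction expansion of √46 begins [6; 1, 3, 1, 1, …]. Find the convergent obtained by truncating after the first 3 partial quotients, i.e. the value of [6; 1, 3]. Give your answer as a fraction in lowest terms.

Use the convergent recurrence hₖ = aₖ·hₖ₋₁ + hₖ₋₂ (and likewise for the denominators kₖ):
a_0 = 6: 6/1
a_1 = 1: 7/1
a_2 = 3: 27/4

27/4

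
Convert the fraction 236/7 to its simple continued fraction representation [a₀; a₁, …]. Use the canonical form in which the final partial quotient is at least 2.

236 = 33·7 + 5, so a_0 = 33
7 = 1·5 + 2, so a_1 = 1
5 = 2·2 + 1, so a_2 = 2
2 = 2·1 + 0, so a_3 = 2

[33; 1, 2, 2]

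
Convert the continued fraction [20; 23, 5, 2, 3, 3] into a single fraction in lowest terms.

Compute successive convergents:
a_0 = 20: 20/1
a_1 = 23: 461/23
a_2 = 5: 2325/116
a_3 = 2: 5111/255
a_4 = 3: 17658/881
a_5 = 3: 58085/2898

58085/2898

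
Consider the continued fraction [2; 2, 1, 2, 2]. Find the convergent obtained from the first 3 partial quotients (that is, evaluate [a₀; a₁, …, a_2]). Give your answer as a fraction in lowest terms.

7/3

a_0 = 2: 2/1
a_1 = 2: 5/2
a_2 = 1: 7/3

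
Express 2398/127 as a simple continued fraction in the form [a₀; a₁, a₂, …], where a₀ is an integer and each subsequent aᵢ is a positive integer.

[18; 1, 7, 2, 7]

⌊2398/127⌋ = 18, remainder 112
⌊127/112⌋ = 1, remainder 15
⌊112/15⌋ = 7, remainder 7
⌊15/7⌋ = 2, remainder 1
⌊7/1⌋ = 7, remainder 0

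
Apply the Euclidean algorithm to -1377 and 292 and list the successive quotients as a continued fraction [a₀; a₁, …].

[-5; 3, 1, 1, 13, 3]

-1377 = -5·292 + 83, so a_0 = -5
292 = 3·83 + 43, so a_1 = 3
83 = 1·43 + 40, so a_2 = 1
43 = 1·40 + 3, so a_3 = 1
40 = 13·3 + 1, so a_4 = 13
3 = 3·1 + 0, so a_5 = 3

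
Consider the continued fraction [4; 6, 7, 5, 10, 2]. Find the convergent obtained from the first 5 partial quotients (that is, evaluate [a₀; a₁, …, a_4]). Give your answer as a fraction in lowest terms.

a_0 = 4: 4/1
a_1 = 6: 25/6
a_2 = 7: 179/43
a_3 = 5: 920/221
a_4 = 10: 9379/2253

9379/2253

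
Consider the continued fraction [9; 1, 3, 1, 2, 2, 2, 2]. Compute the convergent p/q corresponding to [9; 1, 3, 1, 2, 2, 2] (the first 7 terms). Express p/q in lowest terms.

a_0 = 9: 9/1
a_1 = 1: 10/1
a_2 = 3: 39/4
a_3 = 1: 49/5
a_4 = 2: 137/14
a_5 = 2: 323/33
a_6 = 2: 783/80

783/80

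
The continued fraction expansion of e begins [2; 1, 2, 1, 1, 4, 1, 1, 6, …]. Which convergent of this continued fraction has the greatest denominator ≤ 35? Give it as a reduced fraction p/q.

a_0 = 2: 2/1  (≤ bound)
a_1 = 1: 3/1  (≤ bound)
a_2 = 2: 8/3  (≤ bound)
a_3 = 1: 11/4  (≤ bound)
a_4 = 1: 19/7  (≤ bound)
a_5 = 4: 87/32  (≤ bound)
a_6 = 1: 106/39  (> 35, stop)

87/32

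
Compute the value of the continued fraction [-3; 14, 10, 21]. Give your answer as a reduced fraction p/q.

-8714/2975

Starting at the tail and folding back:
Start with 21.
10 + 1/(21/1) = 10 + 1/21 = 211/21
14 + 1/(211/21) = 14 + 21/211 = 2975/211
-3 + 1/(2975/211) = -3 + 211/2975 = -8714/2975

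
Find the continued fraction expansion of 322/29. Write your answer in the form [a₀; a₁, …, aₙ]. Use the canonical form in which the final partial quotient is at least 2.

322 = 11·29 + 3, so a_0 = 11
29 = 9·3 + 2, so a_1 = 9
3 = 1·2 + 1, so a_2 = 1
2 = 2·1 + 0, so a_3 = 2

[11; 9, 1, 2]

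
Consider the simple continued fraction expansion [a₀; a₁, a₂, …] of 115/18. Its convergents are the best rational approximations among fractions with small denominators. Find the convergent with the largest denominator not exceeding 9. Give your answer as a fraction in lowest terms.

List convergents until the denominator exceeds the bound:
a_0 = 6: 6/1  (≤ bound)
a_1 = 2: 13/2  (≤ bound)
a_2 = 1: 19/3  (≤ bound)
a_3 = 1: 32/5  (≤ bound)
a_4 = 3: 115/18  (> 9, stop)

32/5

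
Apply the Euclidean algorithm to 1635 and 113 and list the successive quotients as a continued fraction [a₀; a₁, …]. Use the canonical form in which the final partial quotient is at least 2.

⌊1635/113⌋ = 14, remainder 53
⌊113/53⌋ = 2, remainder 7
⌊53/7⌋ = 7, remainder 4
⌊7/4⌋ = 1, remainder 3
⌊4/3⌋ = 1, remainder 1
⌊3/1⌋ = 3, remainder 0

[14; 2, 7, 1, 1, 3]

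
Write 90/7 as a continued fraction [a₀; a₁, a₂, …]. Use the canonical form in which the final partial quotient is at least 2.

90 = 12·7 + 6, so a_0 = 12
7 = 1·6 + 1, so a_1 = 1
6 = 6·1 + 0, so a_2 = 6

[12; 1, 6]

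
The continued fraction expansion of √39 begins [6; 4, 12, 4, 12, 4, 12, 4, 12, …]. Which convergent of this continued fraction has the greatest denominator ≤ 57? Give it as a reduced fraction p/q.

a_0 = 6: 6/1  (≤ bound)
a_1 = 4: 25/4  (≤ bound)
a_2 = 12: 306/49  (≤ bound)
a_3 = 4: 1249/200  (> 57, stop)

306/49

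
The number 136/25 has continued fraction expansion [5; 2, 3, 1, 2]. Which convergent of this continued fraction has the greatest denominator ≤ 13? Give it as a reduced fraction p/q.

a_0 = 5: 5/1  (≤ bound)
a_1 = 2: 11/2  (≤ bound)
a_2 = 3: 38/7  (≤ bound)
a_3 = 1: 49/9  (≤ bound)
a_4 = 2: 136/25  (> 13, stop)

49/9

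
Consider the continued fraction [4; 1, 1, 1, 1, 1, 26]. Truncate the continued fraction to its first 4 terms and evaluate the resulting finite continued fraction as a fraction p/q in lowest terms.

Collapse the nested fraction from the inside out:
Start with 1.
1 + 1/(1/1) = 1 + 1/1 = 2/1
1 + 1/(2/1) = 1 + 1/2 = 3/2
4 + 1/(3/2) = 4 + 2/3 = 14/3

14/3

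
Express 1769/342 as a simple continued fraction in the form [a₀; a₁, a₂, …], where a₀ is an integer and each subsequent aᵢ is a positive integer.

1769 = 5·342 + 59, so a_0 = 5
342 = 5·59 + 47, so a_1 = 5
59 = 1·47 + 12, so a_2 = 1
47 = 3·12 + 11, so a_3 = 3
12 = 1·11 + 1, so a_4 = 1
11 = 11·1 + 0, so a_5 = 11

[5; 5, 1, 3, 1, 11]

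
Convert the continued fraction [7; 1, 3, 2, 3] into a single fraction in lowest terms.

Build up convergents one term at a time:
a_0 = 7: 7/1
a_1 = 1: 8/1
a_2 = 3: 31/4
a_3 = 2: 70/9
a_4 = 3: 241/31

241/31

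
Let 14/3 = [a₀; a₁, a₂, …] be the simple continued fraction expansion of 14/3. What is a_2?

2

Run the Euclidean algorithm, recording each quotient:
14 = 4·3 + 2, so a_0 = 4
3 = 1·2 + 1, so a_1 = 1
2 = 2·1 + 0, so a_2 = 2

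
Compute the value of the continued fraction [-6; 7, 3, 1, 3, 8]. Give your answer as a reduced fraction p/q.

Work from the innermost term outward:
Start with 8.
3 + 1/(8/1) = 3 + 1/8 = 25/8
1 + 1/(25/8) = 1 + 8/25 = 33/25
3 + 1/(33/25) = 3 + 25/33 = 124/33
7 + 1/(124/33) = 7 + 33/124 = 901/124
-6 + 1/(901/124) = -6 + 124/901 = -5282/901

-5282/901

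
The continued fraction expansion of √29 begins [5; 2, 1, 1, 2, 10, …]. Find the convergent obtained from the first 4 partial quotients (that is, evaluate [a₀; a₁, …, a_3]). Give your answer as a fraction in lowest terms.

Starting at the tail and folding back:
Start with 1.
1 + 1/(1/1) = 1 + 1/1 = 2/1
2 + 1/(2/1) = 2 + 1/2 = 5/2
5 + 1/(5/2) = 5 + 2/5 = 27/5

27/5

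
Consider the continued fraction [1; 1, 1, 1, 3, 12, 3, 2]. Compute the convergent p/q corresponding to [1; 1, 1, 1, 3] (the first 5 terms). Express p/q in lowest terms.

Build up convergents one term at a time:
a_0 = 1: 1/1
a_1 = 1: 2/1
a_2 = 1: 3/2
a_3 = 1: 5/3
a_4 = 3: 18/11

18/11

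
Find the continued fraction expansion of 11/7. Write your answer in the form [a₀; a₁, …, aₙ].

[1; 1, 1, 3]

Run the Euclidean algorithm, recording each quotient:
11 = 1·7 + 4, so a_0 = 1
7 = 1·4 + 3, so a_1 = 1
4 = 1·3 + 1, so a_2 = 1
3 = 3·1 + 0, so a_3 = 3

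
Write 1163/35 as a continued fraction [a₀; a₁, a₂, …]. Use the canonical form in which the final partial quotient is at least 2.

[33; 4, 2, 1, 2]

1163 = 33·35 + 8, so a_0 = 33
35 = 4·8 + 3, so a_1 = 4
8 = 2·3 + 2, so a_2 = 2
3 = 1·2 + 1, so a_3 = 1
2 = 2·1 + 0, so a_4 = 2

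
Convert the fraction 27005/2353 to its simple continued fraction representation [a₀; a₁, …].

27005 ÷ 2353 → quotient 11, remainder 1122
2353 ÷ 1122 → quotient 2, remainder 109
1122 ÷ 109 → quotient 10, remainder 32
109 ÷ 32 → quotient 3, remainder 13
32 ÷ 13 → quotient 2, remainder 6
13 ÷ 6 → quotient 2, remainder 1
6 ÷ 1 → quotient 6, remainder 0

[11; 2, 10, 3, 2, 2, 6]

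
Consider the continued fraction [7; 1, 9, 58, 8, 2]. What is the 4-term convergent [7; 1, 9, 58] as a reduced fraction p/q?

4590/581

Collapse the nested fraction from the inside out:
Start with 58.
9 + 1/(58/1) = 9 + 1/58 = 523/58
1 + 1/(523/58) = 1 + 58/523 = 581/523
7 + 1/(581/523) = 7 + 523/581 = 4590/581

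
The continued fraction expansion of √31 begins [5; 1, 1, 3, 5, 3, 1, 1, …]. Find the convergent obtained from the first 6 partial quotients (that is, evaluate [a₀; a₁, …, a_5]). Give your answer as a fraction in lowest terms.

657/118

Starting at the tail and folding back:
Start with 3.
5 + 1/(3/1) = 5 + 1/3 = 16/3
3 + 1/(16/3) = 3 + 3/16 = 51/16
1 + 1/(51/16) = 1 + 16/51 = 67/51
1 + 1/(67/51) = 1 + 51/67 = 118/67
5 + 1/(118/67) = 5 + 67/118 = 657/118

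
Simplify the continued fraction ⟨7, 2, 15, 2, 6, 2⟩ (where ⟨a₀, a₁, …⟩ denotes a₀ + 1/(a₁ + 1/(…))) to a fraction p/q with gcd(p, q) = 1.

Work from the innermost term outward:
Start with 2.
6 + 1/(2/1) = 6 + 1/2 = 13/2
2 + 1/(13/2) = 2 + 2/13 = 28/13
15 + 1/(28/13) = 15 + 13/28 = 433/28
2 + 1/(433/28) = 2 + 28/433 = 894/433
7 + 1/(894/433) = 7 + 433/894 = 6691/894

6691/894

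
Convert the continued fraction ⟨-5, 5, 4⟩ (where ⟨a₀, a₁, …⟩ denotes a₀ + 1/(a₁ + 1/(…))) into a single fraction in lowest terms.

-101/21

Start with 4.
5 + 1/(4/1) = 5 + 1/4 = 21/4
-5 + 1/(21/4) = -5 + 4/21 = -101/21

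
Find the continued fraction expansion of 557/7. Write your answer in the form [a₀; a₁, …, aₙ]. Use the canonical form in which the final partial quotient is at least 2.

557 = 79·7 + 4, so a_0 = 79
7 = 1·4 + 3, so a_1 = 1
4 = 1·3 + 1, so a_2 = 1
3 = 3·1 + 0, so a_3 = 3

[79; 1, 1, 3]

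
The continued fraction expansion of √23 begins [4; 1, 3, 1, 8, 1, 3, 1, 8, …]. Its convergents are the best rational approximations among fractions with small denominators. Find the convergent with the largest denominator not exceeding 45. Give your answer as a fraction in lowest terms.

211/44

List convergents until the denominator exceeds the bound:
a_0 = 4: 4/1  (≤ bound)
a_1 = 1: 5/1  (≤ bound)
a_2 = 3: 19/4  (≤ bound)
a_3 = 1: 24/5  (≤ bound)
a_4 = 8: 211/44  (≤ bound)
a_5 = 1: 235/49  (> 45, stop)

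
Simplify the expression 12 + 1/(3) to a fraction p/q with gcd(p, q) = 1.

Compute successive convergents:
a_0 = 12: 12/1
a_1 = 3: 37/3

37/3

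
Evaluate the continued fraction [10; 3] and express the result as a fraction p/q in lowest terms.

a_0 = 10: 10/1
a_1 = 3: 31/3

31/3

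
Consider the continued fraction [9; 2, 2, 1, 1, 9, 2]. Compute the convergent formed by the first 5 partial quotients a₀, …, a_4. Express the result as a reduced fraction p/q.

113/12

a_0 = 9: 9/1
a_1 = 2: 19/2
a_2 = 2: 47/5
a_3 = 1: 66/7
a_4 = 1: 113/12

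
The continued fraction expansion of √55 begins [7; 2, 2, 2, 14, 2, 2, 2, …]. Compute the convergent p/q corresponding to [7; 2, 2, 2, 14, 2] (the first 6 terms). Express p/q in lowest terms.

2655/358

a_0 = 7: 7/1
a_1 = 2: 15/2
a_2 = 2: 37/5
a_3 = 2: 89/12
a_4 = 14: 1283/173
a_5 = 2: 2655/358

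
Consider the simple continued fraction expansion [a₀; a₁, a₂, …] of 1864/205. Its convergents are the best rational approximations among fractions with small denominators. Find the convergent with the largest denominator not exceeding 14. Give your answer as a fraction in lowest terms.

100/11

a_0 = 9: 9/1  (≤ bound)
a_1 = 10: 91/10  (≤ bound)
a_2 = 1: 100/11  (≤ bound)
a_3 = 3: 391/43  (> 14, stop)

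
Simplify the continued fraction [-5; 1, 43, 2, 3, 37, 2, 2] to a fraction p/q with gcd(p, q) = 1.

-235727/58602

Start with 2.
2 + 1/(2/1) = 2 + 1/2 = 5/2
37 + 1/(5/2) = 37 + 2/5 = 187/5
3 + 1/(187/5) = 3 + 5/187 = 566/187
2 + 1/(566/187) = 2 + 187/566 = 1319/566
43 + 1/(1319/566) = 43 + 566/1319 = 57283/1319
1 + 1/(57283/1319) = 1 + 1319/57283 = 58602/57283
-5 + 1/(58602/57283) = -5 + 57283/58602 = -235727/58602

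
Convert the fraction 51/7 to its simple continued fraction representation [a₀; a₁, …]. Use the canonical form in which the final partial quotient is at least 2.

[7; 3, 2]

51 ÷ 7 → quotient 7, remainder 2
7 ÷ 2 → quotient 3, remainder 1
2 ÷ 1 → quotient 2, remainder 0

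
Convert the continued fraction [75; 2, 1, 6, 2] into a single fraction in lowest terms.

Use the convergent recurrence hₖ = aₖ·hₖ₋₁ + hₖ₋₂ (and likewise for the denominators kₖ):
a_0 = 75: 75/1
a_1 = 2: 151/2
a_2 = 1: 226/3
a_3 = 6: 1507/20
a_4 = 2: 3240/43

3240/43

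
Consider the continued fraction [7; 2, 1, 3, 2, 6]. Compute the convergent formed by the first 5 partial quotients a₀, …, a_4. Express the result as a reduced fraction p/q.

184/25

Use the convergent recurrence hₖ = aₖ·hₖ₋₁ + hₖ₋₂ (and likewise for the denominators kₖ):
a_0 = 7: 7/1
a_1 = 2: 15/2
a_2 = 1: 22/3
a_3 = 3: 81/11
a_4 = 2: 184/25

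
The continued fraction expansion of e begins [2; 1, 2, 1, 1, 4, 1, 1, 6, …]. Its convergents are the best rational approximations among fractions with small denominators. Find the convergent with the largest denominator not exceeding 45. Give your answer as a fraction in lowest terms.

a_0 = 2: 2/1  (≤ bound)
a_1 = 1: 3/1  (≤ bound)
a_2 = 2: 8/3  (≤ bound)
a_3 = 1: 11/4  (≤ bound)
a_4 = 1: 19/7  (≤ bound)
a_5 = 4: 87/32  (≤ bound)
a_6 = 1: 106/39  (≤ bound)
a_7 = 1: 193/71  (> 45, stop)

106/39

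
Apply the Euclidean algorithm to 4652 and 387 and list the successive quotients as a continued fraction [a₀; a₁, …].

⌊4652/387⌋ = 12, remainder 8
⌊387/8⌋ = 48, remainder 3
⌊8/3⌋ = 2, remainder 2
⌊3/2⌋ = 1, remainder 1
⌊2/1⌋ = 2, remainder 0

[12; 48, 2, 1, 2]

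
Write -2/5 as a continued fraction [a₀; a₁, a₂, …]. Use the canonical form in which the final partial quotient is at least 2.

[-1; 1, 1, 2]

⌊-2/5⌋ = -1, remainder 3
⌊5/3⌋ = 1, remainder 2
⌊3/2⌋ = 1, remainder 1
⌊2/1⌋ = 2, remainder 0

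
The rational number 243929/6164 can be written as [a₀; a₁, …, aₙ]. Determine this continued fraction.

⌊243929/6164⌋ = 39, remainder 3533
⌊6164/3533⌋ = 1, remainder 2631
⌊3533/2631⌋ = 1, remainder 902
⌊2631/902⌋ = 2, remainder 827
⌊902/827⌋ = 1, remainder 75
⌊827/75⌋ = 11, remainder 2
⌊75/2⌋ = 37, remainder 1
⌊2/1⌋ = 2, remainder 0

[39; 1, 1, 2, 1, 11, 37, 2]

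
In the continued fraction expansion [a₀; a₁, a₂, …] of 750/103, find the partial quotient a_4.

Run the Euclidean algorithm, recording each quotient:
750 = 7·103 + 29, so a_0 = 7
103 = 3·29 + 16, so a_1 = 3
29 = 1·16 + 13, so a_2 = 1
16 = 1·13 + 3, so a_3 = 1
13 = 4·3 + 1, so a_4 = 4

4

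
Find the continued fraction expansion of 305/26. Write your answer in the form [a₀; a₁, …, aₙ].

[11; 1, 2, 1, 2, 2]

305 = 11·26 + 19, so a_0 = 11
26 = 1·19 + 7, so a_1 = 1
19 = 2·7 + 5, so a_2 = 2
7 = 1·5 + 2, so a_3 = 1
5 = 2·2 + 1, so a_4 = 2
2 = 2·1 + 0, so a_5 = 2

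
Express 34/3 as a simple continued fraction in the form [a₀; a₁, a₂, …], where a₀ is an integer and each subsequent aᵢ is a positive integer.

34 = 11·3 + 1, so a_0 = 11
3 = 3·1 + 0, so a_1 = 3

[11; 3]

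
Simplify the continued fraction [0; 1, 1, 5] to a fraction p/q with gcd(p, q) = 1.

Start with 5.
1 + 1/(5/1) = 1 + 1/5 = 6/5
1 + 1/(6/5) = 1 + 5/6 = 11/6
0 + 1/(11/6) = 0 + 6/11 = 6/11

6/11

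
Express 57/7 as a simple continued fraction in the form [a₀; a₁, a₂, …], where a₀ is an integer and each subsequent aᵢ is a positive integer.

[8; 7]

57 = 8·7 + 1, so a_0 = 8
7 = 7·1 + 0, so a_1 = 7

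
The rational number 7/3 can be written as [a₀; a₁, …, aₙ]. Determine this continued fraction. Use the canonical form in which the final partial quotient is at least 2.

[2; 3]

7 = 2·3 + 1, so a_0 = 2
3 = 3·1 + 0, so a_1 = 3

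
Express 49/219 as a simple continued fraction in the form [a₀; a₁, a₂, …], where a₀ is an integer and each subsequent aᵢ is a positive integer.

[0; 4, 2, 7, 1, 2]

Run the Euclidean algorithm, recording each quotient:
⌊49/219⌋ = 0, remainder 49
⌊219/49⌋ = 4, remainder 23
⌊49/23⌋ = 2, remainder 3
⌊23/3⌋ = 7, remainder 2
⌊3/2⌋ = 1, remainder 1
⌊2/1⌋ = 2, remainder 0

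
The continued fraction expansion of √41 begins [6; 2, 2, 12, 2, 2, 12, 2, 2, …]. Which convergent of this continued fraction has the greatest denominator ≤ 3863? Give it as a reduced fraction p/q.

List convergents until the denominator exceeds the bound:
a_0 = 6: 6/1  (≤ bound)
a_1 = 2: 13/2  (≤ bound)
a_2 = 2: 32/5  (≤ bound)
a_3 = 12: 397/62  (≤ bound)
a_4 = 2: 826/129  (≤ bound)
a_5 = 2: 2049/320  (≤ bound)
a_6 = 12: 25414/3969  (> 3863, stop)

2049/320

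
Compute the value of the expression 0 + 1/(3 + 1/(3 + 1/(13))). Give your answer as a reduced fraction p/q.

40/133

a_0 = 0: 0/1
a_1 = 3: 1/3
a_2 = 3: 3/10
a_3 = 13: 40/133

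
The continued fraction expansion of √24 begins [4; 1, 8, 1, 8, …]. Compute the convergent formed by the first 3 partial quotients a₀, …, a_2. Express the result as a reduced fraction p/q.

Build up convergents one term at a time:
a_0 = 4: 4/1
a_1 = 1: 5/1
a_2 = 8: 44/9

44/9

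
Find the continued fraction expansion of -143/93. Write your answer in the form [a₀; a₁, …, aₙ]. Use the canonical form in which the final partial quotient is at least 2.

-143 = -2·93 + 43, so a_0 = -2
93 = 2·43 + 7, so a_1 = 2
43 = 6·7 + 1, so a_2 = 6
7 = 7·1 + 0, so a_3 = 7

[-2; 2, 6, 7]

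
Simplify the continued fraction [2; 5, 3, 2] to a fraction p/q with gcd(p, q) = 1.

81/37

a_0 = 2: 2/1
a_1 = 5: 11/5
a_2 = 3: 35/16
a_3 = 2: 81/37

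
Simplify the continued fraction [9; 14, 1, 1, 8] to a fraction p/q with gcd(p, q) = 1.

2240/247

Compute successive convergents:
a_0 = 9: 9/1
a_1 = 14: 127/14
a_2 = 1: 136/15
a_3 = 1: 263/29
a_4 = 8: 2240/247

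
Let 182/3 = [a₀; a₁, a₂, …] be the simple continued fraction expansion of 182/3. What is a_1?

1

182 = 60·3 + 2, so a_0 = 60
3 = 1·2 + 1, so a_1 = 1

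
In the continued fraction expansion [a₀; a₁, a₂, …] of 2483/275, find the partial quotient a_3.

1

⌊2483/275⌋ = 9, remainder 8
⌊275/8⌋ = 34, remainder 3
⌊8/3⌋ = 2, remainder 2
⌊3/2⌋ = 1, remainder 1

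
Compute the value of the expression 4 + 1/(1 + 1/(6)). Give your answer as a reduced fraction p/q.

Collapse the nested fraction from the inside out:
Start with 6.
1 + 1/(6/1) = 1 + 1/6 = 7/6
4 + 1/(7/6) = 4 + 6/7 = 34/7

34/7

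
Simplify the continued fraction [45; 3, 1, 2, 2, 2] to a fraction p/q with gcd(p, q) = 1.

2852/63

a_0 = 45: 45/1
a_1 = 3: 136/3
a_2 = 1: 181/4
a_3 = 2: 498/11
a_4 = 2: 1177/26
a_5 = 2: 2852/63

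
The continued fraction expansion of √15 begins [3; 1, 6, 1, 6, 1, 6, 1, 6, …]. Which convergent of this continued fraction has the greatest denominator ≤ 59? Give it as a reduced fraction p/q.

213/55

a_0 = 3: 3/1  (≤ bound)
a_1 = 1: 4/1  (≤ bound)
a_2 = 6: 27/7  (≤ bound)
a_3 = 1: 31/8  (≤ bound)
a_4 = 6: 213/55  (≤ bound)
a_5 = 1: 244/63  (> 59, stop)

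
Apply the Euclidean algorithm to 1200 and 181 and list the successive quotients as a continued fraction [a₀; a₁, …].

⌊1200/181⌋ = 6, remainder 114
⌊181/114⌋ = 1, remainder 67
⌊114/67⌋ = 1, remainder 47
⌊67/47⌋ = 1, remainder 20
⌊47/20⌋ = 2, remainder 7
⌊20/7⌋ = 2, remainder 6
⌊7/6⌋ = 1, remainder 1
⌊6/1⌋ = 6, remainder 0

[6; 1, 1, 1, 2, 2, 1, 6]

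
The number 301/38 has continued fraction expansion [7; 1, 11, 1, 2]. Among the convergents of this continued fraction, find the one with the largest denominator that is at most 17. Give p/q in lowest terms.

103/13

a_0 = 7: 7/1  (≤ bound)
a_1 = 1: 8/1  (≤ bound)
a_2 = 11: 95/12  (≤ bound)
a_3 = 1: 103/13  (≤ bound)
a_4 = 2: 301/38  (> 17, stop)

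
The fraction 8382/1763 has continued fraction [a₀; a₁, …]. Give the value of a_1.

Apply division with remainder until the remainder is 0:
⌊8382/1763⌋ = 4, remainder 1330
⌊1763/1330⌋ = 1, remainder 433

1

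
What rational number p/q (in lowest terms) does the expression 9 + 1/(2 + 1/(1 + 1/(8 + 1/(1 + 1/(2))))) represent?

Use the convergent recurrence hₖ = aₖ·hₖ₋₁ + hₖ₋₂ (and likewise for the denominators kₖ):
a_0 = 9: 9/1
a_1 = 2: 19/2
a_2 = 1: 28/3
a_3 = 8: 243/26
a_4 = 1: 271/29
a_5 = 2: 785/84

785/84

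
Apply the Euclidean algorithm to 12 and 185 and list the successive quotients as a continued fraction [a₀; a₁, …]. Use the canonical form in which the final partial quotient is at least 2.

⌊12/185⌋ = 0, remainder 12
⌊185/12⌋ = 15, remainder 5
⌊12/5⌋ = 2, remainder 2
⌊5/2⌋ = 2, remainder 1
⌊2/1⌋ = 2, remainder 0

[0; 15, 2, 2, 2]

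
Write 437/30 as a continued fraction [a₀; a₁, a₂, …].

437 ÷ 30 → quotient 14, remainder 17
30 ÷ 17 → quotient 1, remainder 13
17 ÷ 13 → quotient 1, remainder 4
13 ÷ 4 → quotient 3, remainder 1
4 ÷ 1 → quotient 4, remainder 0

[14; 1, 1, 3, 4]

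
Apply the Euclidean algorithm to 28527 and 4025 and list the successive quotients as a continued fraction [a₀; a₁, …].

[7; 11, 2, 3, 3, 15]

28527 = 7·4025 + 352, so a_0 = 7
4025 = 11·352 + 153, so a_1 = 11
352 = 2·153 + 46, so a_2 = 2
153 = 3·46 + 15, so a_3 = 3
46 = 3·15 + 1, so a_4 = 3
15 = 15·1 + 0, so a_5 = 15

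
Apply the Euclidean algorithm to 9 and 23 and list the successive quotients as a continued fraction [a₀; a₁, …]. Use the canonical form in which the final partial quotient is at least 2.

Apply division with remainder until the remainder is 0:
⌊9/23⌋ = 0, remainder 9
⌊23/9⌋ = 2, remainder 5
⌊9/5⌋ = 1, remainder 4
⌊5/4⌋ = 1, remainder 1
⌊4/1⌋ = 4, remainder 0

[0; 2, 1, 1, 4]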